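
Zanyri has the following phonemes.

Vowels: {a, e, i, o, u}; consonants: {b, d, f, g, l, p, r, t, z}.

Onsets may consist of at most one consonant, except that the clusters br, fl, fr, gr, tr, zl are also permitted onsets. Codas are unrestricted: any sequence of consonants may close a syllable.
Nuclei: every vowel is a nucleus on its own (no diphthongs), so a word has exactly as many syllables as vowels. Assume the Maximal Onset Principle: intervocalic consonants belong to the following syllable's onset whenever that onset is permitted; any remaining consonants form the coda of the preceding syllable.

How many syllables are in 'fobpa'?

2

Vowels present: o, a; each is a nucleus, giving 2 syllables.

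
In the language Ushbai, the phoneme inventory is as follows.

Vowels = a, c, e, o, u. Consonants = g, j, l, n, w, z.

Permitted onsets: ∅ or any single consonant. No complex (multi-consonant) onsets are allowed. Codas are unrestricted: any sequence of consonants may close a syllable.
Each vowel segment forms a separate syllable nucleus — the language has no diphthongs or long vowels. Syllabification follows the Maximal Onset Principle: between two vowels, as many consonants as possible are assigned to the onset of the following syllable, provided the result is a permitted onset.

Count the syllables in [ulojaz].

The vowels are u, o, a — 3 nuclei, so 3 syllables.

3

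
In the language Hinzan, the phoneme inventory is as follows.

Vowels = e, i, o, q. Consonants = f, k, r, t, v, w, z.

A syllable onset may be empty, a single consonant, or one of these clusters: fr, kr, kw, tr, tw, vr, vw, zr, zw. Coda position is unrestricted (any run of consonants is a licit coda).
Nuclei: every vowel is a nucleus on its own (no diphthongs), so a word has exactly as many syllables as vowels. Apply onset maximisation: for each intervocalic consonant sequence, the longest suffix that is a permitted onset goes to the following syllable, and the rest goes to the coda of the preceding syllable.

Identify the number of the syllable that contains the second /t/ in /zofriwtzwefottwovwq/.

The vowels are o, i, e, o, o, q — 6 nuclei, so 6 syllables.
/o…i/ gap (V1→V2): /fr/ — entire cluster is a permitted onset → onset /fr/, coda ∅.
/i…e/ gap (V2→V3): cluster /wtzw/ — the longest permitted-onset suffix is /zw/; onset = /zw/, preceding coda = /wt/.
/e…o/ gap (V3→V4): just /f/ — single C goes to the following onset.
/o…o/ gap (V4→V5): /ttw/ — longest licit onset from the right is /tw/, leaving /t/ as coda.
/o…q/ gap (V5→V6): /vw/ is a licit onset in full, so it all attaches to the next syllable.
Result: zo.friwt.zwe.fot.two.vwq.
The second /t/ is in the coda of syllable 4 (/fot/).

4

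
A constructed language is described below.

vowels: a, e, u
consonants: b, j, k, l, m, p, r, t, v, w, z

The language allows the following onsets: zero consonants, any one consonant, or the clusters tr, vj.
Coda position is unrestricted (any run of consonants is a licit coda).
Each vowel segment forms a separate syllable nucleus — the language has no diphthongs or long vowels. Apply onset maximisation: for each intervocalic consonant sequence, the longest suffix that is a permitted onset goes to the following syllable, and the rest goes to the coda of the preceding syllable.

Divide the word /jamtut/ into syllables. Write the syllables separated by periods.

jam.tut

Vowels present: a, u; each is a nucleus, giving 2 syllables.
/a…u/ gap (V1→V2): /mt/ splits as /m/ + /t/ (/t/ is the longest suffix that is a licit onset).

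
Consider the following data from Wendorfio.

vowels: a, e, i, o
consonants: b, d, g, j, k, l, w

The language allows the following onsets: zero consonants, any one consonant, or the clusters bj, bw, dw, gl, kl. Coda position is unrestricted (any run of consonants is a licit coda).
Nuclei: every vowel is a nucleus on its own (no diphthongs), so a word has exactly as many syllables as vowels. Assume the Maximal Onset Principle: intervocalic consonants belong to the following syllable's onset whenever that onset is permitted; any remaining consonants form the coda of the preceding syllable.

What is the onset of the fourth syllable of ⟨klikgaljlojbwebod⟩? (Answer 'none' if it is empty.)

bw

Vowels present: i, a, o, e, o; each is a nucleus, giving 5 syllables.
Between /i/ (V1) and /a/ (V2): cluster /kg/ — the longest permitted-onset suffix is /g/; onset = /g/, preceding coda = /k/.
Between /a/ (V2) and /o/ (V3): /ljl/ — longest licit onset from the right is /l/, leaving /lj/ as coda.
Between /o/ (V3) and /e/ (V4): /jbw/ splits as /j/ + /bw/ (/bw/ is the longest suffix that is a licit onset).
Between /e/ (V4) and /o/ (V5): /b/ → onset of the next syllable (single consonants are always licit onsets).
Putting it together: klik.galj.loj.bwe.bod.
Syllable 4 is /bwe/: onset /bw/, nucleus /e/, coda ∅.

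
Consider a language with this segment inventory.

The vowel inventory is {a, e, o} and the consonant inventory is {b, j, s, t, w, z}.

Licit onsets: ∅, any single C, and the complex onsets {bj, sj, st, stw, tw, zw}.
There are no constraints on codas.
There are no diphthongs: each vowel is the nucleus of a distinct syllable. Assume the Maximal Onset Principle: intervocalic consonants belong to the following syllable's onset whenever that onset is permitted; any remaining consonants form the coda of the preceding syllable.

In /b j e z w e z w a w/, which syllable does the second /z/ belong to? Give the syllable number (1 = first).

Nuclei (vowels): e, e, a → 3 syllables.
V1 /e/ – V2 /e/: /zw/ — entire cluster is a permitted onset → onset /zw/, coda ∅.
V2 /e/ – V3 /a/: /zw/ is a licit onset in full, so it all attaches to the next syllable.
Result: bje.zwe.zwaw.
The second /z/ is in the onset of syllable 3 (/zwaw/).

3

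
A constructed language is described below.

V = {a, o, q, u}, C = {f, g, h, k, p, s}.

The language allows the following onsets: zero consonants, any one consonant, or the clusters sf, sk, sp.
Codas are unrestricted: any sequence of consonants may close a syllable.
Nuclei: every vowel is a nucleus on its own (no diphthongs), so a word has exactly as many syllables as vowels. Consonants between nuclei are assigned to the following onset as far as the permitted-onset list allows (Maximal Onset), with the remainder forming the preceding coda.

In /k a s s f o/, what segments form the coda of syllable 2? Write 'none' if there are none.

Nuclei (vowels): a, o → 2 syllables.
/a…o/ gap (V1→V2): /ssf/; trying suffixes from longest down, /sf/ is the first permitted one, so coda /s/ | onset /sf/.
Result: kas.sfo.
Syllable 2 is /sfo/: onset /sf/, nucleus /o/, coda ∅.

none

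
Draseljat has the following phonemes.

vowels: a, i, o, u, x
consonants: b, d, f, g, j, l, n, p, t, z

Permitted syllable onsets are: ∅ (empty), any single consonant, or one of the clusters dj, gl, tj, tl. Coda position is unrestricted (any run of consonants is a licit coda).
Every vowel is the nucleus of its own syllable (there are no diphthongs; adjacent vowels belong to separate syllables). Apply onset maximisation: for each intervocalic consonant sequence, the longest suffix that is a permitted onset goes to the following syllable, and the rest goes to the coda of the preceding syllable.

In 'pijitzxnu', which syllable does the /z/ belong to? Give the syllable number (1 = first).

The vowels are i, i, x, u — 4 nuclei, so 4 syllables.
Between /i/ (V1) and /i/ (V2): /j/ → onset of the next syllable (single consonants are always licit onsets).
Between /i/ (V2) and /x/ (V3): cluster /tz/ — the longest permitted-onset suffix is /z/; onset = /z/, preceding coda = /t/.
Between /x/ (V3) and /u/ (V4): just /n/ — single C goes to the following onset.
So the parse is pi.jit.zx.nu.
The /z/ is in the onset of syllable 3 (/zx/).

3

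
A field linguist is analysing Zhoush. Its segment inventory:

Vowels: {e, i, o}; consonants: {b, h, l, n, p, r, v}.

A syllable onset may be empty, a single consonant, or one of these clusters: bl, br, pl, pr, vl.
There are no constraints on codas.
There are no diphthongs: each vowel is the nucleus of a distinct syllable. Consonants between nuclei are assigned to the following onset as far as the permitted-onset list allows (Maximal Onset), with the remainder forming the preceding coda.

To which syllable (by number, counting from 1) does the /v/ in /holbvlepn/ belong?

Nuclei (vowels): o, e → 2 syllables.
Between /o/ (V1) and /e/ (V2): /lbvl/ — longest licit onset from the right is /vl/, leaving /lb/ as coda.
Result: holb.vlepn.
The /v/ is in the onset of syllable 2 (/vlepn/).

2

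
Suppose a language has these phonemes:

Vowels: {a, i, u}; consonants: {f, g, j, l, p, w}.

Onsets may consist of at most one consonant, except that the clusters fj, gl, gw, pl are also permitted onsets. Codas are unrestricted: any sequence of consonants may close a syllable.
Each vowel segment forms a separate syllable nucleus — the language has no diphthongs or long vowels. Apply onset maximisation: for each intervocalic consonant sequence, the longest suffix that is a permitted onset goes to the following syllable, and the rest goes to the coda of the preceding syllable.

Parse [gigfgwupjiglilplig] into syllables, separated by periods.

gigf.gwup.ji.glil.plig

The vowels are i, u, i, i, i — 5 nuclei, so 5 syllables.
V1 /i/ – V2 /u/: /gfgw/; trying suffixes from longest down, /gw/ is the first permitted one, so coda /gf/ | onset /gw/.
V2 /u/ – V3 /i/: /pj/ splits as /p/ + /j/ (/j/ is the longest suffix that is a licit onset).
V3 /i/ – V4 /i/: /gl/ — entire cluster is a permitted onset → onset /gl/, coda ∅.
V4 /i/ – V5 /i/: /lpl/; trying suffixes from longest down, /pl/ is the first permitted one, so coda /l/ | onset /pl/.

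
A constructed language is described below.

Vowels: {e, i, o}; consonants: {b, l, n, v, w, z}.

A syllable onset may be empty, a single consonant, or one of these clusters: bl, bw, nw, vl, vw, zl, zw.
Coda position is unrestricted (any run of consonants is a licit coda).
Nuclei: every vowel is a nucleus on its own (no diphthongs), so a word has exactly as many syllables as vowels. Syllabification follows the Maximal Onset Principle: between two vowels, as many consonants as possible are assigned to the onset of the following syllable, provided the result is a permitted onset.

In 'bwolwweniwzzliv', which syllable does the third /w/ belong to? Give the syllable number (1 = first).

Nuclei (vowels): o, e, i, i → 4 syllables.
/o…e/ gap (V1→V2): /lww/ — longest licit onset from the right is /w/, leaving /lw/ as coda.
/e…i/ gap (V2→V3): /n/ → onset of the next syllable (single consonants are always licit onsets).
/i…i/ gap (V3→V4): /wzzl/ splits as /wz/ + /zl/ (/zl/ is the longest suffix that is a licit onset).
So the parse is bwolw.we.niwz.zliv.
The third /w/ is in the onset of syllable 2 (/we/).

2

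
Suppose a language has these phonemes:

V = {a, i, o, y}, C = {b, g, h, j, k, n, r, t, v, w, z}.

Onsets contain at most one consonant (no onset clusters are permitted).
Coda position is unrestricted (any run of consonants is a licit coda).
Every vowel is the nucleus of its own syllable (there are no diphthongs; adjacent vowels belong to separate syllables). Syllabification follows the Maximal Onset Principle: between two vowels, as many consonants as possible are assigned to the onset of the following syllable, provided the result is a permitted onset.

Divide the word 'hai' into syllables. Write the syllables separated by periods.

ha.i

The vowels are a, i — 2 nuclei, so 2 syllables.
/a…i/ gap (V1→V2): no consonants, so the boundary falls immediately after /a/.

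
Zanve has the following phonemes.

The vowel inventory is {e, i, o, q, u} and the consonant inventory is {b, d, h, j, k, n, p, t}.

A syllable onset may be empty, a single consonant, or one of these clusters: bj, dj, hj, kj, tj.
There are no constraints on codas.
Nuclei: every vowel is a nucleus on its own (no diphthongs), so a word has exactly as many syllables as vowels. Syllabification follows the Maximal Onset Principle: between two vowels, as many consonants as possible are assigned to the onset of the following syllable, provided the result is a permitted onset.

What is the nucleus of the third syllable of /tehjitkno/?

o

Vowels present: e, i, o; each is a nucleus, giving 3 syllables.
The third nucleus (vowel 3 from the left) is /o/.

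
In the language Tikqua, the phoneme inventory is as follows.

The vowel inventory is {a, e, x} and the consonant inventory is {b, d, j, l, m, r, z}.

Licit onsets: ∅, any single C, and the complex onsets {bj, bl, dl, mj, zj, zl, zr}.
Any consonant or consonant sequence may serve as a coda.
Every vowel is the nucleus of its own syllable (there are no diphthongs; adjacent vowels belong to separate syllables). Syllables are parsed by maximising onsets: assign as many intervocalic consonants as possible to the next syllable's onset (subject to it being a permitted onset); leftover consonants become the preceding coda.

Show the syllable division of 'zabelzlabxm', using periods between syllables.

za.bel.zla.bxm

Vowels present: a, e, a, x; each is a nucleus, giving 4 syllables.
Between /a/ (V1) and /e/ (V2): just /b/ — single C goes to the following onset.
Between /e/ (V2) and /a/ (V3): cluster /lzl/ — the longest permitted-onset suffix is /zl/; onset = /zl/, preceding coda = /l/.
Between /a/ (V3) and /x/ (V4): /b/ → onset of the next syllable (single consonants are always licit onsets).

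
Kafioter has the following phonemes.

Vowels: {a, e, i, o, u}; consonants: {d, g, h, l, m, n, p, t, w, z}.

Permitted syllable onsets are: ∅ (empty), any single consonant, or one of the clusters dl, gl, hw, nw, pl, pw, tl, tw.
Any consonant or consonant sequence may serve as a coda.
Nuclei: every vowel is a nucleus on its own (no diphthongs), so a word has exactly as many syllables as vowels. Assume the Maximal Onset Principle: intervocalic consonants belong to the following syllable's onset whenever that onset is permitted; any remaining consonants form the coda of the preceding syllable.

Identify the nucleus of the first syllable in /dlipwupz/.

i

Vowels present: i, u; each is a nucleus, giving 2 syllables.
The first nucleus (vowel 1 from the left) is /i/.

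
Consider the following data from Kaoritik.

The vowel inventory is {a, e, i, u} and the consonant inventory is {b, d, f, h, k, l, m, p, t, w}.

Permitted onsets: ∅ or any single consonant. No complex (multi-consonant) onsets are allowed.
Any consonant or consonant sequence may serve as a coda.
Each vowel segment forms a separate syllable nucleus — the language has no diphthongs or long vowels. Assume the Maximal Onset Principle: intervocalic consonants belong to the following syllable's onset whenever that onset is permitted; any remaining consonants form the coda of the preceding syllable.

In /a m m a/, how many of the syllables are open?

1

Vowels present: a, a; each is a nucleus, giving 2 syllables.
Between /a/ (V1) and /a/ (V2): /mm/ — longest licit onset from the right is /m/, leaving /m/ as coda.
Syllabification: am.ma.
Classifying each syllable: /am/ (closed), /ma/ (open).
Open syllables: 1.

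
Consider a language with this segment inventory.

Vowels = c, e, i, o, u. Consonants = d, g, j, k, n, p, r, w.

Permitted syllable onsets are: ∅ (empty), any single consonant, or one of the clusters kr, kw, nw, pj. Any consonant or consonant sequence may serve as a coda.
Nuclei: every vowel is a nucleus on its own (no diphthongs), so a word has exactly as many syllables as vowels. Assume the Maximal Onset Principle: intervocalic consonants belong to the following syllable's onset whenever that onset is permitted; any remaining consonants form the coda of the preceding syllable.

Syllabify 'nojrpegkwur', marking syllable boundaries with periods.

nojr.peg.kwur

The vowels are o, e, u — 3 nuclei, so 3 syllables.
V1 /o/ – V2 /e/: cluster /jrp/ — the longest permitted-onset suffix is /p/; onset = /p/, preceding coda = /jr/.
V2 /e/ – V3 /u/: /gkw/ splits as /g/ + /kw/ (/kw/ is the longest suffix that is a licit onset).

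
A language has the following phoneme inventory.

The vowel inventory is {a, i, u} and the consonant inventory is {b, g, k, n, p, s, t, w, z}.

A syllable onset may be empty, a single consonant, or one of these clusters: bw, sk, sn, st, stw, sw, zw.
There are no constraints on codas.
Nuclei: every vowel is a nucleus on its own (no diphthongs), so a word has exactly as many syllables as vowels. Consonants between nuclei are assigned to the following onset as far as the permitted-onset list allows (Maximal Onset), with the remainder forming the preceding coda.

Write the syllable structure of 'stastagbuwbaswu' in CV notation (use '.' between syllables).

CCV.CCVC.CVC.CV.CCV

Nuclei (vowels): a, a, u, a, u → 5 syllables.
/a…a/ gap (V1→V2): /st/ — entire cluster is a permitted onset → onset /st/, coda ∅.
/a…u/ gap (V2→V3): /gb/ — longest licit onset from the right is /b/, leaving /g/ as coda.
/u…a/ gap (V3→V4): /wb/ — longest licit onset from the right is /b/, leaving /w/ as coda.
/a…u/ gap (V4→V5): /sw/ — entire cluster is a permitted onset → onset /sw/, coda ∅.
Syllabification: sta.stag.buw.ba.swu.
Mapping each syllable to C/V: /sta/ → CCV, /stag/ → CCVC, /buw/ → CVC, /ba/ → CV, /swu/ → CCV.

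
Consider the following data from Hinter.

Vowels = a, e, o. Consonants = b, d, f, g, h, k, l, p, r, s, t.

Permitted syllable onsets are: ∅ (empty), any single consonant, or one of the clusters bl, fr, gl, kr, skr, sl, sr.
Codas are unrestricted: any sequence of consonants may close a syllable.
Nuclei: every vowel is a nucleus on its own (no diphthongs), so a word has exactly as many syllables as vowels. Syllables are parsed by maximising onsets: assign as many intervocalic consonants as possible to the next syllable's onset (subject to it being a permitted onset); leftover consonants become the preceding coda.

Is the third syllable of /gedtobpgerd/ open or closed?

closed

The vowels are e, o, e — 3 nuclei, so 3 syllables.
σ1/σ2 boundary: cluster /dt/ — the longest permitted-onset suffix is /t/; onset = /t/, preceding coda = /d/.
σ2/σ3 boundary: /bpg/ — longest licit onset from the right is /g/, leaving /bp/ as coda.
Result: ged.tobp.gerd.
Syllable 3 is /gerd/ with coda /rd/, so it is closed.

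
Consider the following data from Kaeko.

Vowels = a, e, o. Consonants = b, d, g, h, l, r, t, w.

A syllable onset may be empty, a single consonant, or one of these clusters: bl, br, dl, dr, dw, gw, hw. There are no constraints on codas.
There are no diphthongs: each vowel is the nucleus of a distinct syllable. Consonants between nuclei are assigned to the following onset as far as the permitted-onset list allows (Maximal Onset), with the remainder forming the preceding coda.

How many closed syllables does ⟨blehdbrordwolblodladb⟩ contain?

4

Vowels present: e, o, o, o, a; each is a nucleus, giving 5 syllables.
V1 /e/ – V2 /o/: /hdbr/ — longest licit onset from the right is /br/, leaving /hd/ as coda.
V2 /o/ – V3 /o/: /rdw/; trying suffixes from longest down, /dw/ is the first permitted one, so coda /r/ | onset /dw/.
V3 /o/ – V4 /o/: cluster /lbl/ — the longest permitted-onset suffix is /bl/; onset = /bl/, preceding coda = /l/.
V4 /o/ – V5 /a/: /dl/ is a licit onset in full, so it all attaches to the next syllable.
Putting it together: blehd.bror.dwol.blo.dladb.
Classifying each syllable: /blehd/ (closed), /bror/ (closed), /dwol/ (closed), /blo/ (open), /dladb/ (closed).
Closed syllables: 4.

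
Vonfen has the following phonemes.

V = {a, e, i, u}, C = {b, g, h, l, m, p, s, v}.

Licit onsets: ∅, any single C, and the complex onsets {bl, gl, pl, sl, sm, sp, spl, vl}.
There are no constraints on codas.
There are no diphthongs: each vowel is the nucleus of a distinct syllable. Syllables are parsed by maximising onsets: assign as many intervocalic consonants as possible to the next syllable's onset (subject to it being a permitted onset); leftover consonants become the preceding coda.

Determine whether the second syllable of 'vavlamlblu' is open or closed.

The vowels are a, a, u — 3 nuclei, so 3 syllables.
σ1/σ2 boundary: cluster /vl/ — /vl/ is itself a permitted onset, so the whole cluster goes right; preceding coda = ∅.
σ2/σ3 boundary: /mlbl/ splits as /ml/ + /bl/ (/bl/ is the longest suffix that is a licit onset).
Result: va.vlaml.blu.
Syllable 2 is /vlaml/ with coda /ml/, so it is closed.

closed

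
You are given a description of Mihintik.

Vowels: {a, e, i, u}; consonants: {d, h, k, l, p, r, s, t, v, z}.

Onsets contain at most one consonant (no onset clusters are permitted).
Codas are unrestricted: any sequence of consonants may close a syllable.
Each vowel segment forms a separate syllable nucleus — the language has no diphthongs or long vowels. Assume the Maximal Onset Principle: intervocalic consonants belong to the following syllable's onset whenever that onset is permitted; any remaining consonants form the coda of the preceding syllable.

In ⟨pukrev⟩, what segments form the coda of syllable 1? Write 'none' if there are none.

k

Vowels present: u, e; each is a nucleus, giving 2 syllables.
σ1/σ2 boundary: /kr/ — longest licit onset from the right is /r/, leaving /k/ as coda.
Putting it together: puk.rev.
Syllable 1 is /puk/: onset /p/, nucleus /u/, coda /k/.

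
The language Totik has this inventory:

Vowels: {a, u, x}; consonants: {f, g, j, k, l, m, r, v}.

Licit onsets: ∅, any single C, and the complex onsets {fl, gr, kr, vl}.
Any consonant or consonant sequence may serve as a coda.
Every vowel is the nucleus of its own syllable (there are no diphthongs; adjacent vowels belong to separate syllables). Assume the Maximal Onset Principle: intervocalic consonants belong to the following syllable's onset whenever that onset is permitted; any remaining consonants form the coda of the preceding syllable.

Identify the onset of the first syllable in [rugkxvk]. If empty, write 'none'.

r

The vowels are u, x — 2 nuclei, so 2 syllables.
/u…x/ gap (V1→V2): /gk/; trying suffixes from longest down, /k/ is the first permitted one, so coda /g/ | onset /k/.
Putting it together: rug.kxvk.
Syllable 1 is /rug/: onset /r/, nucleus /u/, coda /g/.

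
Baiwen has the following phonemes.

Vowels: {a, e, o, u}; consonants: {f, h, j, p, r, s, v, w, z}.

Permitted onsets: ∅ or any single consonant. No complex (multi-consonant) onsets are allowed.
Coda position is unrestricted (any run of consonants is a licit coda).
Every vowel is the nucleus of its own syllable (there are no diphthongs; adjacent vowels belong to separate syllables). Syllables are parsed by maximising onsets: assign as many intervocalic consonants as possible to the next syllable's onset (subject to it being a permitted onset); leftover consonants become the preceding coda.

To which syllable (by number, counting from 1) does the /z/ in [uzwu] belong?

Nuclei (vowels): u, u → 2 syllables.
σ1/σ2 boundary: cluster /zw/ — the longest permitted-onset suffix is /w/; onset = /w/, preceding coda = /z/.
So the parse is uz.wu.
The /z/ is in the coda of syllable 1 (/uz/).

1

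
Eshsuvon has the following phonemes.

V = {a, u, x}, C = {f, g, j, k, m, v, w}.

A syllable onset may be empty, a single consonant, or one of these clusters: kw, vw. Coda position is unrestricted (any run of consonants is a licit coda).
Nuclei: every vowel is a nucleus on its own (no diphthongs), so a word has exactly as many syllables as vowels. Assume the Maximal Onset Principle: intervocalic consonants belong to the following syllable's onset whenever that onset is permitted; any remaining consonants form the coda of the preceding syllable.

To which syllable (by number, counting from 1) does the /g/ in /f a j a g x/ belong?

3

Vowels present: a, a, x; each is a nucleus, giving 3 syllables.
V1 /a/ – V2 /a/: /j/ is a single consonant, so it becomes the next onset.
V2 /a/ – V3 /x/: /g/ is a single consonant, so it becomes the next onset.
Syllabification: fa.ja.gx.
The /g/ is in the onset of syllable 3 (/gx/).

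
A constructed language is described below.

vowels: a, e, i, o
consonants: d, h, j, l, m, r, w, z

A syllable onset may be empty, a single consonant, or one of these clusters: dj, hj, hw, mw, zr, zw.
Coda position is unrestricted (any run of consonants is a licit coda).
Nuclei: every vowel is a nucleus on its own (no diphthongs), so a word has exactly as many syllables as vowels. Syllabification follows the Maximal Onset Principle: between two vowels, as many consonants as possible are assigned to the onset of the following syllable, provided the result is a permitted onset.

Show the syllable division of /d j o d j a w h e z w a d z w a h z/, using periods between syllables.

djo.djaw.he.zwad.zwahz

Vowels present: o, a, e, a, a; each is a nucleus, giving 5 syllables.
/o…a/ gap (V1→V2): /dj/ — entire cluster is a permitted onset → onset /dj/, coda ∅.
/a…e/ gap (V2→V3): cluster /wh/ — the longest permitted-onset suffix is /h/; onset = /h/, preceding coda = /w/.
/e…a/ gap (V3→V4): cluster /zw/ — /zw/ is itself a permitted onset, so the whole cluster goes right; preceding coda = ∅.
/a…a/ gap (V4→V5): cluster /dzw/ — the longest permitted-onset suffix is /zw/; onset = /zw/, preceding coda = /d/.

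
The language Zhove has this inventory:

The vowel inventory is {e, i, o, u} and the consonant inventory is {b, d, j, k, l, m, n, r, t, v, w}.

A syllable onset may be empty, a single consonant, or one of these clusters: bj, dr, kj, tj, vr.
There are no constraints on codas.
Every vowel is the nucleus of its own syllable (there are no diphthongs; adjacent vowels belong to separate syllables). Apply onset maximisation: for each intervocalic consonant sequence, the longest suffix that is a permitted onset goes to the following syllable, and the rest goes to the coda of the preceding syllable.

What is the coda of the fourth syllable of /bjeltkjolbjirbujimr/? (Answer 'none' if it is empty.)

none

Nuclei (vowels): e, o, i, u, i → 5 syllables.
/e…o/ gap (V1→V2): /ltkj/ splits as /lt/ + /kj/ (/kj/ is the longest suffix that is a licit onset).
/o…i/ gap (V2→V3): /lbj/ — longest licit onset from the right is /bj/, leaving /l/ as coda.
/i…u/ gap (V3→V4): /rb/ — longest licit onset from the right is /b/, leaving /r/ as coda.
/u…i/ gap (V4→V5): /j/ is a single consonant, so it becomes the next onset.
So the parse is bjelt.kjol.bjir.bu.jimr.
Syllable 4 is /bu/: onset /b/, nucleus /u/, coda ∅.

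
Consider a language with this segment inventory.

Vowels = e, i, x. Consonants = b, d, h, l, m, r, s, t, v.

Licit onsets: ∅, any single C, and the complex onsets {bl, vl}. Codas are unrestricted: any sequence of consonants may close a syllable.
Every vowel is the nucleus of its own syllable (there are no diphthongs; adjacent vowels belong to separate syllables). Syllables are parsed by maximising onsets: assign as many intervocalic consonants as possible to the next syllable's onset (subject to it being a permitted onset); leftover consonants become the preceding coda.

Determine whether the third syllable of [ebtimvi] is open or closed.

open

Nuclei (vowels): e, i, i → 3 syllables.
/e…i/ gap (V1→V2): /bt/ splits as /b/ + /t/ (/t/ is the longest suffix that is a licit onset).
/i…i/ gap (V2→V3): /mv/ — longest licit onset from the right is /v/, leaving /m/ as coda.
Syllabification: eb.tim.vi.
Syllable 3 is /vi/; it ends in its nucleus with no coda, so it is open.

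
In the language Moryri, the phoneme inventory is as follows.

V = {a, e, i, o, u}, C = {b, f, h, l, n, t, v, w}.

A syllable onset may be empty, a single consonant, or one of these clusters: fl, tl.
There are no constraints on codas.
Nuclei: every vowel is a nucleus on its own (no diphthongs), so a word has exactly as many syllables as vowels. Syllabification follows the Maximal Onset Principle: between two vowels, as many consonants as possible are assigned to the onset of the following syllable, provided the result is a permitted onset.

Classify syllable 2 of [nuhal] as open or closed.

Vowels present: u, a; each is a nucleus, giving 2 syllables.
V1 /u/ – V2 /a/: /h/ is a single consonant, so it becomes the next onset.
So the parse is nu.hal.
Syllable 2 is /hal/ with coda /l/, so it is closed.

closed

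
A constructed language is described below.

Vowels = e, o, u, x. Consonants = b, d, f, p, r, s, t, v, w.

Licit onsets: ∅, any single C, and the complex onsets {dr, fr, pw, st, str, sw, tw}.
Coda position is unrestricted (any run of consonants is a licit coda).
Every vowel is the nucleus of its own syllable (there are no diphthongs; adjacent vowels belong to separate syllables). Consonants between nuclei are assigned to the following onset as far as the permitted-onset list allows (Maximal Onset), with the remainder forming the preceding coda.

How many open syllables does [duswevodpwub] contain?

Vowels present: u, e, o, u; each is a nucleus, giving 4 syllables.
V1 /u/ – V2 /e/: /sw/ is a licit onset in full, so it all attaches to the next syllable.
V2 /e/ – V3 /o/: just /v/ — single C goes to the following onset.
V3 /o/ – V4 /u/: /dpw/ splits as /d/ + /pw/ (/pw/ is the longest suffix that is a licit onset).
Syllabification: du.swe.vod.pwub.
Classifying each syllable: /du/ (open), /swe/ (open), /vod/ (closed), /pwub/ (closed).
Open syllables: 2.

2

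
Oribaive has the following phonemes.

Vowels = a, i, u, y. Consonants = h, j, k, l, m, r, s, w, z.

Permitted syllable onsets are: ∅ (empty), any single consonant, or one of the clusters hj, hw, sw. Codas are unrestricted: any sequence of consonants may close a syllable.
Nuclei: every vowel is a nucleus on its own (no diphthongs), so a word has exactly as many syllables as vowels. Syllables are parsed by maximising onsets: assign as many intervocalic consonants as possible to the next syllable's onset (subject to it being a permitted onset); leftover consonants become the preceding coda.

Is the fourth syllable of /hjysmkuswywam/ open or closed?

Nuclei (vowels): y, u, y, a → 4 syllables.
V1 /y/ – V2 /u/: /smk/ — longest licit onset from the right is /k/, leaving /sm/ as coda.
V2 /u/ – V3 /y/: /sw/ — entire cluster is a permitted onset → onset /sw/, coda ∅.
V3 /y/ – V4 /a/: /w/ → onset of the next syllable (single consonants are always licit onsets).
Result: hjysm.ku.swy.wam.
Syllable 4 is /wam/ with coda /m/, so it is closed.

closed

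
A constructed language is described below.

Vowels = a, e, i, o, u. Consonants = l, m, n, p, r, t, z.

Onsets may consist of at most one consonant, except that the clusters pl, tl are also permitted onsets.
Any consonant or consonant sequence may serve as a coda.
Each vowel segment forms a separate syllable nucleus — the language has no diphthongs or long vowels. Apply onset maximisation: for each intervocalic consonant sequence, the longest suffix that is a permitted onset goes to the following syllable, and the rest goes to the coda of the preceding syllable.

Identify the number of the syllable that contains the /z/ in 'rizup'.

Nuclei (vowels): i, u → 2 syllables.
/i…u/ gap (V1→V2): just /z/ — single C goes to the following onset.
Syllabification: ri.zup.
The /z/ is in the onset of syllable 2 (/zup/).

2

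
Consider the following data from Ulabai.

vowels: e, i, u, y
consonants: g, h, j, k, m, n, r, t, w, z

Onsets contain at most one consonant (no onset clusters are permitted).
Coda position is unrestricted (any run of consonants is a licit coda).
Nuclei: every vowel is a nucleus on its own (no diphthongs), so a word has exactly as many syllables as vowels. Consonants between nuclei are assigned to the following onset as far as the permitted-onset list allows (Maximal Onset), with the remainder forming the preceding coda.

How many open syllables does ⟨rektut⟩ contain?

0

Nuclei (vowels): e, u → 2 syllables.
σ1/σ2 boundary: /kt/; trying suffixes from longest down, /t/ is the first permitted one, so coda /k/ | onset /t/.
Syllabification: rek.tut.
Classifying each syllable: /rek/ (closed), /tut/ (closed).
Open syllables: 0.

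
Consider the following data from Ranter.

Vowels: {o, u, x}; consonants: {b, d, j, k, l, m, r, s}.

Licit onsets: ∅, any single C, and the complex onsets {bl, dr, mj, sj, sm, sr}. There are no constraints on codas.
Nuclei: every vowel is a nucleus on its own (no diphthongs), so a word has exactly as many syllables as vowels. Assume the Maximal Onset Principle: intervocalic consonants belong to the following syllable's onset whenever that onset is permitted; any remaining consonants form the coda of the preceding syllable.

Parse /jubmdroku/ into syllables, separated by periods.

Nuclei (vowels): u, o, u → 3 syllables.
/u…o/ gap (V1→V2): /bmdr/ — longest licit onset from the right is /dr/, leaving /bm/ as coda.
/o…u/ gap (V2→V3): /k/ is a single consonant, so it becomes the next onset.

jubm.dro.ku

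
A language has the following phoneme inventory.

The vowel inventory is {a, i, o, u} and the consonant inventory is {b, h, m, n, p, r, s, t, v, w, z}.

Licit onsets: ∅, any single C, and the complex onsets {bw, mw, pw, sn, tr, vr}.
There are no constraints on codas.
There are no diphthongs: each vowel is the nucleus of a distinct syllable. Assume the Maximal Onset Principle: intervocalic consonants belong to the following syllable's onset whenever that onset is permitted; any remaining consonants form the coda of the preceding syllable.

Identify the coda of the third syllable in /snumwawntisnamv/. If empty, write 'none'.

none

Nuclei (vowels): u, a, i, a → 4 syllables.
/u…a/ gap (V1→V2): /mw/ is a licit onset in full, so it all attaches to the next syllable.
/a…i/ gap (V2→V3): /wnt/ — longest licit onset from the right is /t/, leaving /wn/ as coda.
/i…a/ gap (V3→V4): /sn/ is a licit onset in full, so it all attaches to the next syllable.
So the parse is snu.mwawn.ti.snamv.
Syllable 3 is /ti/: onset /t/, nucleus /i/, coda ∅.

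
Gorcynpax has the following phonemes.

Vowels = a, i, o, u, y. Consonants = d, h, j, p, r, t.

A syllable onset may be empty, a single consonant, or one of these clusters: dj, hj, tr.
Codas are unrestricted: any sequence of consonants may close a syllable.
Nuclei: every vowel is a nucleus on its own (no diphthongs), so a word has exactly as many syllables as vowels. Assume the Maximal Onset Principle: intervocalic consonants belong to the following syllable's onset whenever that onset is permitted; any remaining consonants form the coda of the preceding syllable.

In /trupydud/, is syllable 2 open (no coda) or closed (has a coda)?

open

Nuclei (vowels): u, y, u → 3 syllables.
/u…y/ gap (V1→V2): just /p/ — single C goes to the following onset.
/y…u/ gap (V2→V3): just /d/ — single C goes to the following onset.
Syllabification: tru.py.dud.
Syllable 2 is /py/; it ends in its nucleus with no coda, so it is open.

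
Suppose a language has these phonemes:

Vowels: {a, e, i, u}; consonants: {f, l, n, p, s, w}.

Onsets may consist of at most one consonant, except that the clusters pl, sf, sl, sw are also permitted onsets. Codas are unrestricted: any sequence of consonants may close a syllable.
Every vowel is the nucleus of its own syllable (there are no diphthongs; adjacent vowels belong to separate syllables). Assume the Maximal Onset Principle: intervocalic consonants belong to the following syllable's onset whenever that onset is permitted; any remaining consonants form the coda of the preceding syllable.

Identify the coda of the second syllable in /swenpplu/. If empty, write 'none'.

Vowels present: e, u; each is a nucleus, giving 2 syllables.
/e…u/ gap (V1→V2): /nppl/ splits as /np/ + /pl/ (/pl/ is the longest suffix that is a licit onset).
So the parse is swenp.plu.
Syllable 2 is /plu/: onset /pl/, nucleus /u/, coda ∅.

none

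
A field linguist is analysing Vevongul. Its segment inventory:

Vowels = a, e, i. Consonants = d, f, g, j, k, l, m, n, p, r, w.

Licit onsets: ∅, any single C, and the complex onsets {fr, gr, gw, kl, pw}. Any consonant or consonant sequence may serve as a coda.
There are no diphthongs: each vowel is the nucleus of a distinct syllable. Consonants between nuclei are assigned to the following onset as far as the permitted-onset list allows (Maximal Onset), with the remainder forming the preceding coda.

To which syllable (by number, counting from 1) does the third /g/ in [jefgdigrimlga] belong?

4

Nuclei (vowels): e, i, i, a → 4 syllables.
V1 /e/ – V2 /i/: /fgd/ splits as /fg/ + /d/ (/d/ is the longest suffix that is a licit onset).
V2 /i/ – V3 /i/: /gr/ is a licit onset in full, so it all attaches to the next syllable.
V3 /i/ – V4 /a/: /mlg/; trying suffixes from longest down, /g/ is the first permitted one, so coda /ml/ | onset /g/.
So the parse is jefg.di.griml.ga.
The third /g/ is in the onset of syllable 4 (/ga/).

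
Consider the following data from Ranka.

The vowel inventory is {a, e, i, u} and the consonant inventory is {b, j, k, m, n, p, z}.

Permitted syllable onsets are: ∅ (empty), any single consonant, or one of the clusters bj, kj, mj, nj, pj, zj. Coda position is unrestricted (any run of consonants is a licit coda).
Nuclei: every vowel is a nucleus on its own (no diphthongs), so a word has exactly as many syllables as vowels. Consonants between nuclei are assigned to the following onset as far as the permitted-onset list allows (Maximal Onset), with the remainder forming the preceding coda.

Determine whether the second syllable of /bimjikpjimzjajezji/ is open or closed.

closed

Nuclei (vowels): i, i, i, a, e, i → 6 syllables.
/i…i/ gap (V1→V2): /mj/ — entire cluster is a permitted onset → onset /mj/, coda ∅.
/i…i/ gap (V2→V3): /kpj/ splits as /k/ + /pj/ (/pj/ is the longest suffix that is a licit onset).
/i…a/ gap (V3→V4): /mzj/ splits as /m/ + /zj/ (/zj/ is the longest suffix that is a licit onset).
/a…e/ gap (V4→V5): /j/ is a single consonant, so it becomes the next onset.
/e…i/ gap (V5→V6): cluster /zj/ — /zj/ is itself a permitted onset, so the whole cluster goes right; preceding coda = ∅.
Putting it together: bi.mjik.pjim.zja.je.zji.
Syllable 2 is /mjik/ with coda /k/, so it is closed.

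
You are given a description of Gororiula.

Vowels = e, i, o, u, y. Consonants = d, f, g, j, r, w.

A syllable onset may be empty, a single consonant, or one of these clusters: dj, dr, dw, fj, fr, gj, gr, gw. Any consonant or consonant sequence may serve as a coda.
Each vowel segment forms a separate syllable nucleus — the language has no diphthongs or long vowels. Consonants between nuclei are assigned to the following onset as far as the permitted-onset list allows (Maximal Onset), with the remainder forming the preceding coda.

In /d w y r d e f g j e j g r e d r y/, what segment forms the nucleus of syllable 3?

e

The vowels are y, e, e, e, y — 5 nuclei, so 5 syllables.
The third nucleus (vowel 3 from the left) is /e/.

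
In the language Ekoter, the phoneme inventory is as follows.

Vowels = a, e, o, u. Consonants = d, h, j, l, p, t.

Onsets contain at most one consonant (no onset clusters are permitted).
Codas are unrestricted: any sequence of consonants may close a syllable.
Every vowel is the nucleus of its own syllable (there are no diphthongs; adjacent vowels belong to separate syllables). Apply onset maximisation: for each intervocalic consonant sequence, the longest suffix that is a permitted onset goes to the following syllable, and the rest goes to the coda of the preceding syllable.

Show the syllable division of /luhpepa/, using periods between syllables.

luh.pe.pa

Nuclei (vowels): u, e, a → 3 syllables.
V1 /u/ – V2 /e/: cluster /hp/ — the longest permitted-onset suffix is /p/; onset = /p/, preceding coda = /h/.
V2 /e/ – V3 /a/: just /p/ — single C goes to the following onset.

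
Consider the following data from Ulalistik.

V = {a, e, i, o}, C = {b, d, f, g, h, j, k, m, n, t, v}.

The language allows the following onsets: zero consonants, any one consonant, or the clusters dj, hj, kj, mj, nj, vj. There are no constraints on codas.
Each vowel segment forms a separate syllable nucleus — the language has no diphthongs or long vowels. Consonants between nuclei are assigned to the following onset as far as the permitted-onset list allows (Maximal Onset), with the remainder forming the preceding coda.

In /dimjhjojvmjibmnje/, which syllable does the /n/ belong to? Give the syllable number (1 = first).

The vowels are i, o, i, e — 4 nuclei, so 4 syllables.
σ1/σ2 boundary: /mjhj/ — longest licit onset from the right is /hj/, leaving /mj/ as coda.
σ2/σ3 boundary: /jvmj/ — longest licit onset from the right is /mj/, leaving /jv/ as coda.
σ3/σ4 boundary: /bmnj/ — longest licit onset from the right is /nj/, leaving /bm/ as coda.
So the parse is dimj.hjojv.mjibm.nje.
The /n/ is in the onset of syllable 4 (/nje/).

4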